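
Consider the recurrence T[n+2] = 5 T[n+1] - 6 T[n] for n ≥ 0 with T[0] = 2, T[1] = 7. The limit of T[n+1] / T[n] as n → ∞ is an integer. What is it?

The characteristic equation is r^2 - 5r + 6 = 0, which factors as (r - 3)(r - 2) = 0.
So the roots are 3 and 2. Since |3| > |2| and the coefficient of 3^n is non-zero, the ratio tends to 3.

3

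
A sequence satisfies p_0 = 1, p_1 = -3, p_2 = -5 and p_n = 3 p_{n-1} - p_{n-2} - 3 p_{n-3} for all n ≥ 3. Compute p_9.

-219

p_3 = 3*(-5) - (-3) - 3*1 = -15
p_4 = 3*(-15) - (-5) - 3*(-3) = -31
p_5 = 3*(-31) - (-15) - 3*(-5) = -63
p_6 = 3*(-63) - (-31) - 3*(-15) = -113
p_7 = 3*(-113) - (-63) - 3*(-31) = -183
p_8 = 3*(-183) - (-113) - 3*(-63) = -247
p_9 = 3*(-247) - (-183) - 3*(-113) = -219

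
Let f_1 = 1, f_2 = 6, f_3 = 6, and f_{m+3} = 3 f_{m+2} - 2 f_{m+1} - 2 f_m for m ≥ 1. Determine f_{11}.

f_4 = 3*6 - 2*6 - 2*1 = 4
f_5 = 3*4 - 2*6 - 2*6 = -12
f_6 = 3*(-12) - 2*4 - 2*6 = -56
f_7 = 3*(-56) - 2*(-12) - 2*4 = -152
f_8 = 3*(-152) - 2*(-56) - 2*(-12) = -320
f_9 = 3*(-320) - 2*(-152) - 2*(-56) = -544
f_{10} = 3*(-544) - 2*(-320) - 2*(-152) = -688
f_{11} = 3*(-688) - 2*(-544) - 2*(-320) = -336

-336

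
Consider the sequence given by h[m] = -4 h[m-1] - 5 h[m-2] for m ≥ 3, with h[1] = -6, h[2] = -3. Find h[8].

h[3] = -4·(-3) - 5·(-6) = 42
h[4] = -4·42 - 5·(-3) = -153
h[5] = -4·(-153) - 5·42 = 402
h[6] = -4·402 - 5·(-153) = -843
h[7] = -4·(-843) - 5·402 = 1362
h[8] = -4·1362 - 5·(-843) = -1233

-1233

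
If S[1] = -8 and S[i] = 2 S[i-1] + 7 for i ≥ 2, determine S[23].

-4194311

The fixed point is 7/(1 - 2) = -7, so S[i] + 7 = 2(S[i-1] + 7).
Hence S[i] = -1·2^{i-1} - 7.
S[23] = -1·2^{22} - 7 = -1·4194304 - 7 = -4194311.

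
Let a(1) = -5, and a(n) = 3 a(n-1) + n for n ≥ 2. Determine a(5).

a(2) = 3*(-5) + 2 = -13
a(3) = 3*(-13) + 3 = -36
a(4) = 3*(-36) + 4 = -104
a(5) = 3*(-104) + 5 = -307

-307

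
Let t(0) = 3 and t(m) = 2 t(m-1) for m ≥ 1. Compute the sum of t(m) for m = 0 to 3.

45

t(1) = 2(3) = 6
t(2) = 2(6) = 12
t(3) = 2(12) = 24
Sum = 3 + 6 + 12 + 24 = 45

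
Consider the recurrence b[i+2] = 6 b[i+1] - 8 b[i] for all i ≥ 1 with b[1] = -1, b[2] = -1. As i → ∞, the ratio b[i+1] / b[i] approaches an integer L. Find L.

4

The characteristic equation is r^2 - 6r + 8 = 0, which factors as (r - 4)(r - 2) = 0.
So the roots are 4 and 2. Since |4| > |2| and the coefficient of 4^i is non-zero, the ratio tends to 4.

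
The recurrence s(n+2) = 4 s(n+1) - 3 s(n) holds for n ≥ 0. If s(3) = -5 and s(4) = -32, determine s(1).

Rearranging, s(n-2) = (s(n) - 4 s(n-1)) / -3.
s(2) = (-32 - 4·(-5)) / -3 = -12/-3 = 4
s(1) = (-5 - 4·4) / -3 = -21/-3 = 7

7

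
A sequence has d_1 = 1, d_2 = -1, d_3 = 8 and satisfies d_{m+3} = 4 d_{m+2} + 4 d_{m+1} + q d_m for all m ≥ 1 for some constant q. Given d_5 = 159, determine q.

5

d_4 = 28 + q
d_5 = 144 + 3q
So 144 + 3q = 159, giving q = 5.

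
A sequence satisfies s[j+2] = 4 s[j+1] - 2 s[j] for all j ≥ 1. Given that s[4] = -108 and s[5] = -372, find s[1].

3

Rearranging, s[j-2] = (s[j] - 4 s[j-1]) / -2.
s[3] = (-372 - 4*(-108)) / -2 = 60/-2 = -30
s[2] = (-108 - 4*(-30)) / -2 = 12/-2 = -6
s[1] = (-30 - 4*(-6)) / -2 = -6/-2 = 3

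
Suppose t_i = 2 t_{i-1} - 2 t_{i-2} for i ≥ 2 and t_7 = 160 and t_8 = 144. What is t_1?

Rearranging, t_{i-2} = (t_i - 2 t_{i-1}) / -2.
t_6 = (144 - 2*160) / -2 = -176/-2 = 88
t_5 = (160 - 2*88) / -2 = -16/-2 = 8
t_4 = (88 - 2*8) / -2 = 72/-2 = -36
t_3 = (8 - 2*(-36)) / -2 = 80/-2 = -40
t_2 = (-36 - 2*(-40)) / -2 = 44/-2 = -22
t_1 = (-40 - 2*(-22)) / -2 = 4/-2 = -2

-2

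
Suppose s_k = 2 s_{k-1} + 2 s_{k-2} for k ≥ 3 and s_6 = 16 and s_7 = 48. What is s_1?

Rearranging, s_{k-2} = (s_k - 2 s_{k-1}) / 2.
s_5 = (48 - 2(16)) / 2 = 16/2 = 8
s_4 = (16 - 2(8)) / 2 = 0/2 = 0
s_3 = (8 - 2(0)) / 2 = 8/2 = 4
s_2 = (0 - 2(4)) / 2 = -8/2 = -4
s_1 = (4 - 2(-4)) / 2 = 12/2 = 6

6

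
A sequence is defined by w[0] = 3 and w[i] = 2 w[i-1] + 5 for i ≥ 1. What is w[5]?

w[1] = 2(3) + 5 = 11
w[2] = 2(11) + 5 = 27
w[3] = 2(27) + 5 = 59
w[4] = 2(59) + 5 = 123
w[5] = 2(123) + 5 = 251

251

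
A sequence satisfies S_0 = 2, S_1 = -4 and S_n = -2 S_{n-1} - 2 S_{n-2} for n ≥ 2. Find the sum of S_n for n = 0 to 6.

S_2 = -2·(-4) - 2·2 = 4
S_3 = -2·4 - 2·(-4) = 0
S_4 = -2·0 - 2·4 = -8
S_5 = -2·(-8) - 2·0 = 16
S_6 = -2·16 - 2·(-8) = -16
Sum = 2 + (-4) + 4 + 0 + (-8) + 16 + (-16) = -6

-6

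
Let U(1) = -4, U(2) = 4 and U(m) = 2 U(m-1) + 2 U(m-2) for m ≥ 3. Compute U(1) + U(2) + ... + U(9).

1512

U(3) = 2*4 + 2*(-4) = 0
U(4) = 2*0 + 2*4 = 8
U(5) = 2*8 + 2*0 = 16
U(6) = 2*16 + 2*8 = 48
U(7) = 2*48 + 2*16 = 128
U(8) = 2*128 + 2*48 = 352
U(9) = 2*352 + 2*128 = 960
Sum = (-4) + 4 + 0 + 8 + 16 + 48 + 128 + 352 + 960 = 1512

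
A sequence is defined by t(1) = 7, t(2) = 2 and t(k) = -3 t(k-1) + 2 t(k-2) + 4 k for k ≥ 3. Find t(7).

t(3) = -3*2 + 2*7 + 12 = 20
t(4) = -3*20 + 2*2 + 16 = -40
t(5) = -3*(-40) + 2*20 + 20 = 180
t(6) = -3*180 + 2*(-40) + 24 = -596
t(7) = -3*(-596) + 2*180 + 28 = 2176

2176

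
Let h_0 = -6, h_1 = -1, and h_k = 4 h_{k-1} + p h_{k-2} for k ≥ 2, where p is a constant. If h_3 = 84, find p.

h_2 = -4 - 6p
h_3 = -16 - 25p
So -16 - 25p = 84, giving p = -4.

-4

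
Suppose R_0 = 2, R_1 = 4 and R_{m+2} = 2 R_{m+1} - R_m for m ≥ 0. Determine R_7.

R_2 = 2*4 - 2 = 6
R_3 = 2*6 - 4 = 8
R_4 = 2*8 - 6 = 10
R_5 = 2*10 - 8 = 12
R_6 = 2*12 - 10 = 14
R_7 = 2*14 - 12 = 16

16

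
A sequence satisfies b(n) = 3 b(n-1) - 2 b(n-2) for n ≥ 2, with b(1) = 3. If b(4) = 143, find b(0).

-7

Let b(0) = y.
b(2) = 9 - 2y
b(3) = 21 - 6y
b(4) = 45 - 14y
So 45 - 14y = 143, giving y = -7.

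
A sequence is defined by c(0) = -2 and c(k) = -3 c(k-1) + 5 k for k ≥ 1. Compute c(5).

721

c(1) = -3(-2) + 5 = 11
c(2) = -3(11) + 10 = -23
c(3) = -3(-23) + 15 = 84
c(4) = -3(84) + 20 = -232
c(5) = -3(-232) + 25 = 721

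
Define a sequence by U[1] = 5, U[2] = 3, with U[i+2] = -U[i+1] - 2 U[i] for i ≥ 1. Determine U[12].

U[3] = -3 - 2(5) = -13
U[4] = -(-13) - 2(3) = 7
U[5] = -7 - 2(-13) = 19
U[6] = -19 - 2(7) = -33
U[7] = -(-33) - 2(19) = -5
U[8] = -(-5) - 2(-33) = 71
U[9] = -71 - 2(-5) = -61
U[10] = -(-61) - 2(71) = -81
U[11] = -(-81) - 2(-61) = 203
U[12] = -203 - 2(-81) = -41

-41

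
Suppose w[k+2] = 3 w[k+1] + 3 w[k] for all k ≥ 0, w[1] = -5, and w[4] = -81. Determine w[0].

4

Let w[0] = v.
w[2] = -15 + 3v
w[3] = -60 + 9v
w[4] = -225 + 36v
So -225 + 36v = -81, giving v = 4.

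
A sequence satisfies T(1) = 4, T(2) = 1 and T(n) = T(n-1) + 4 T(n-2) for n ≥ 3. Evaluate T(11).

21569

T(3) = 1 + 4(4) = 17
T(4) = 17 + 4(1) = 21
T(5) = 21 + 4(17) = 89
T(6) = 89 + 4(21) = 173
T(7) = 173 + 4(89) = 529
T(8) = 529 + 4(173) = 1221
T(9) = 1221 + 4(529) = 3337
T(10) = 3337 + 4(1221) = 8221
T(11) = 8221 + 4(3337) = 21569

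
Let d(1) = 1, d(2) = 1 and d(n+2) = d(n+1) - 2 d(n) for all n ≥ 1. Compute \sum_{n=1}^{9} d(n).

-11

d(3) = 1 - 2·1 = -1
d(4) = (-1) - 2·1 = -3
d(5) = (-3) - 2·(-1) = -1
d(6) = (-1) - 2·(-3) = 5
d(7) = 5 - 2·(-1) = 7
d(8) = 7 - 2·5 = -3
d(9) = (-3) - 2·7 = -17
Sum = 1 + 1 + (-1) + (-3) + (-1) + 5 + 7 + (-3) + (-17) = -11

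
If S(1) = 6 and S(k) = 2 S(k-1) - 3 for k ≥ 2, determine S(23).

The fixed point is -3/(1 - 2) = 3, so S(k) - 3 = 2(S(k-1) - 3).
Hence S(k) = 3·2^{k-1} + 3.
S(23) = 3·2^{22} + 3 = 3·4194304 + 3 = 12582915.

12582915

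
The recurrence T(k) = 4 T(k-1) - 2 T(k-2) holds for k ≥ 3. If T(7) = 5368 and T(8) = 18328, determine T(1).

-1

Rearranging, T(k-2) = (T(k) - 4 T(k-1)) / -2.
T(6) = (18328 - 4(5368)) / -2 = -3144/-2 = 1572
T(5) = (5368 - 4(1572)) / -2 = -920/-2 = 460
T(4) = (1572 - 4(460)) / -2 = -268/-2 = 134
T(3) = (460 - 4(134)) / -2 = -76/-2 = 38
T(2) = (134 - 4(38)) / -2 = -18/-2 = 9
T(1) = (38 - 4(9)) / -2 = 2/-2 = -1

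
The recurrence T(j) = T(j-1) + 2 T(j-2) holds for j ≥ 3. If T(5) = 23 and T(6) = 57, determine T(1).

-2

Rearranging, T(j-2) = (T(j) - T(j-1)) / 2.
T(4) = (57 - 23) / 2 = 34/2 = 17
T(3) = (23 - 17) / 2 = 6/2 = 3
T(2) = (17 - 3) / 2 = 14/2 = 7
T(1) = (3 - 7) / 2 = -4/2 = -2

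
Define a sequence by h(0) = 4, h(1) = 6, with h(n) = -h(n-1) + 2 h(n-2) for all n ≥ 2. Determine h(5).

26

h(2) = -6 + 2(4) = 2
h(3) = -2 + 2(6) = 10
h(4) = -10 + 2(2) = -6
h(5) = -(-6) + 2(10) = 26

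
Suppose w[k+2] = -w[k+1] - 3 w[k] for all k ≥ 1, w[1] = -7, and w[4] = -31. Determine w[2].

Let w[2] = z.
w[3] = 21 - z
w[4] = -21 - 2z
So -21 - 2z = -31, giving z = 5.

5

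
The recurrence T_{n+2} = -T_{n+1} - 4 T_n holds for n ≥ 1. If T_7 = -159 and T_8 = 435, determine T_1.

3

Rearranging, T_{n-2} = (T_n + T_{n-1}) / -4.
T_6 = (435 + (-159)) / -4 = 276/-4 = -69
T_5 = (-159 + (-69)) / -4 = -228/-4 = 57
T_4 = (-69 + 57) / -4 = -12/-4 = 3
T_3 = (57 + 3) / -4 = 60/-4 = -15
T_2 = (3 + (-15)) / -4 = -12/-4 = 3
T_1 = (-15 + 3) / -4 = -12/-4 = 3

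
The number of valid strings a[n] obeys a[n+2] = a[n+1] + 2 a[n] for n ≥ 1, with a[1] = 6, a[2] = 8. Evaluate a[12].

9556

a[3] = 8 + 2*6 = 20
a[4] = 20 + 2*8 = 36
a[5] = 36 + 2*20 = 76
a[6] = 76 + 2*36 = 148
a[7] = 148 + 2*76 = 300
a[8] = 300 + 2*148 = 596
a[9] = 596 + 2*300 = 1196
a[10] = 1196 + 2*596 = 2388
a[11] = 2388 + 2*1196 = 4780
a[12] = 4780 + 2*2388 = 9556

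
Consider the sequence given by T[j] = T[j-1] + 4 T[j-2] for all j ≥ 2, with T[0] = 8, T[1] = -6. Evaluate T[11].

48194

T[2] = (-6) + 4*8 = 26
T[3] = 26 + 4*(-6) = 2
T[4] = 2 + 4*26 = 106
T[5] = 106 + 4*2 = 114
T[6] = 114 + 4*106 = 538
T[7] = 538 + 4*114 = 994
T[8] = 994 + 4*538 = 3146
T[9] = 3146 + 4*994 = 7122
T[10] = 7122 + 4*3146 = 19706
T[11] = 19706 + 4*7122 = 48194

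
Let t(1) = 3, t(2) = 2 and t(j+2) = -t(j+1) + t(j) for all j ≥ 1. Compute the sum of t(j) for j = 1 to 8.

9

t(3) = -2 + 3 = 1
t(4) = -1 + 2 = 1
t(5) = -1 + 1 = 0
t(6) = -0 + 1 = 1
t(7) = -1 + 0 = -1
t(8) = -(-1) + 1 = 2
Sum = 3 + 2 + 1 + 1 + 0 + 1 + (-1) + 2 = 9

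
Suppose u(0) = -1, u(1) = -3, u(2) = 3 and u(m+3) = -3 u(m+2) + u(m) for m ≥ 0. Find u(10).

15396

u(3) = -3(3) + (-1) = -10
u(4) = -3(-10) + (-3) = 27
u(5) = -3(27) + 3 = -78
u(6) = -3(-78) + (-10) = 224
u(7) = -3(224) + 27 = -645
u(8) = -3(-645) + (-78) = 1857
u(9) = -3(1857) + 224 = -5347
u(10) = -3(-5347) + (-645) = 15396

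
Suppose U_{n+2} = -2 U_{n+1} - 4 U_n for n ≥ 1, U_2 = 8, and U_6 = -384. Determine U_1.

8

Let U_1 = x.
U_3 = -16 - 4x
U_4 = 8x
U_5 = 64
U_6 = -128 - 32x
So -128 - 32x = -384, giving x = 8.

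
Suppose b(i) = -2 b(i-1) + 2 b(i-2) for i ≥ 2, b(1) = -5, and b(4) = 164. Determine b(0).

7

Let b(0) = z.
b(2) = 10 + 2z
b(3) = -30 - 4z
b(4) = 80 + 12z
So 80 + 12z = 164, giving z = 7.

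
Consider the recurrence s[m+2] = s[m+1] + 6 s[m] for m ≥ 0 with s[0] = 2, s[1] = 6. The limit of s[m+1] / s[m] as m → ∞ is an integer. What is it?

The characteristic equation is r^2 - r - 6 = 0, which factors as (r - 3)(r + 2) = 0.
So the roots are 3 and -2. Since |3| > |-2| and the coefficient of 3^m is non-zero, the ratio tends to 3.

3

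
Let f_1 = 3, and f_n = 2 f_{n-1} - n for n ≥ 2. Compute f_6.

f_2 = 2*3 - 2 = 4
f_3 = 2*4 - 3 = 5
f_4 = 2*5 - 4 = 6
f_5 = 2*6 - 5 = 7
f_6 = 2*7 - 6 = 8

8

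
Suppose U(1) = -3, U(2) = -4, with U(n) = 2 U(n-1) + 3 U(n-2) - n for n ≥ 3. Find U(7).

-1594

U(3) = 2·(-4) + 3·(-3) - 3 = -20
U(4) = 2·(-20) + 3·(-4) - 4 = -56
U(5) = 2·(-56) + 3·(-20) - 5 = -177
U(6) = 2·(-177) + 3·(-56) - 6 = -528
U(7) = 2·(-528) + 3·(-177) - 7 = -1594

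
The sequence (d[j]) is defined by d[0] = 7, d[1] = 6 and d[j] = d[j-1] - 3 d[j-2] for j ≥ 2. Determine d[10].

1740

d[2] = 6 - 3·7 = -15
d[3] = (-15) - 3·6 = -33
d[4] = (-33) - 3·(-15) = 12
d[5] = 12 - 3·(-33) = 111
d[6] = 111 - 3·12 = 75
d[7] = 75 - 3·111 = -258
d[8] = (-258) - 3·75 = -483
d[9] = (-483) - 3·(-258) = 291
d[10] = 291 - 3·(-483) = 1740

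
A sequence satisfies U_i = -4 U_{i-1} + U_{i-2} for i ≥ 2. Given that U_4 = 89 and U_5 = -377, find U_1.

Rearranging, U_{i-2} = U_i + 4 U_{i-1}.
U_3 = -377 + 4*89 = -21
U_2 = 89 + 4*(-21) = 5
U_1 = -21 + 4*5 = -1

-1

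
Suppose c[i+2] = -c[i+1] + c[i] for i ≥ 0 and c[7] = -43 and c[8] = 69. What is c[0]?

Rearranging, c[i-2] = c[i] + c[i-1].
c[6] = 69 + (-43) = 26
c[5] = -43 + 26 = -17
c[4] = 26 + (-17) = 9
c[3] = -17 + 9 = -8
c[2] = 9 + (-8) = 1
c[1] = -8 + 1 = -7
c[0] = 1 + (-7) = -6

-6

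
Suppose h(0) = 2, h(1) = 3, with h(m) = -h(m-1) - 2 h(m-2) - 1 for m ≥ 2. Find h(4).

14

h(2) = -3 - 2·2 - 1 = -8
h(3) = -(-8) - 2·3 - 1 = 1
h(4) = -1 - 2·(-8) - 1 = 14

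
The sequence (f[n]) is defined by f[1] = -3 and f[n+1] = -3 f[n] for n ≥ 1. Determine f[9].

-19683

f[2] = -3*(-3) = 9
f[3] = -3*9 = -27
f[4] = -3*(-27) = 81
f[5] = -3*81 = -243
f[6] = -3*(-243) = 729
f[7] = -3*729 = -2187
f[8] = -3*(-2187) = 6561
f[9] = -3*6561 = -19683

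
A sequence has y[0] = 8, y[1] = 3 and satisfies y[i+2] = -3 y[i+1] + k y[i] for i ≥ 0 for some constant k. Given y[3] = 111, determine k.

y[2] = -9 + 8k
y[3] = 27 - 21k
So 27 - 21k = 111, giving k = -4.

-4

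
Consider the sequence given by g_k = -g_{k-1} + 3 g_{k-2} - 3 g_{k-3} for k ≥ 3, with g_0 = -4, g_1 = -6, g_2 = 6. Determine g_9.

-4926

g_3 = -6 + 3(-6) - 3(-4) = -12
g_4 = -(-12) + 3(6) - 3(-6) = 48
g_5 = -48 + 3(-12) - 3(6) = -102
g_6 = -(-102) + 3(48) - 3(-12) = 282
g_7 = -282 + 3(-102) - 3(48) = -732
g_8 = -(-732) + 3(282) - 3(-102) = 1884
g_9 = -1884 + 3(-732) - 3(282) = -4926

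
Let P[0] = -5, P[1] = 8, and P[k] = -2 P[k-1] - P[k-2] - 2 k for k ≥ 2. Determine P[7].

P[2] = -2(8) - (-5) - 4 = -15
P[3] = -2(-15) - 8 - 6 = 16
P[4] = -2(16) - (-15) - 8 = -25
P[5] = -2(-25) - 16 - 10 = 24
P[6] = -2(24) - (-25) - 12 = -35
P[7] = -2(-35) - 24 - 14 = 32

32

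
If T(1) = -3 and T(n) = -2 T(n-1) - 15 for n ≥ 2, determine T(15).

The fixed point is -15/(1 + 2) = -5, so T(n) + 5 = -2(T(n-1) + 5).
Hence T(n) = 2·(-2)^{n-1} - 5.
T(15) = 2·(-2)^{14} - 5 = 2·16384 - 5 = 32763.

32763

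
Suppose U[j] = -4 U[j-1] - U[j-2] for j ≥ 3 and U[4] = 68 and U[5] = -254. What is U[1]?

Rearranging, U[j-2] = -(U[j] + 4 U[j-1]).
U[3] = -(-254 + 4·68) = -18
U[2] = -(68 + 4·(-18)) = 4
U[1] = -(-18 + 4·4) = 2

2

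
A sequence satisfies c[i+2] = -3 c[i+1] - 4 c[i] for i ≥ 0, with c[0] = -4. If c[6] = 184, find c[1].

Let c[1] = y.
c[2] = 16 - 3y
c[3] = -48 + 5y
c[4] = 80 - 3y
c[5] = -48 - 11y
c[6] = -176 + 45y
So -176 + 45y = 184, giving y = 8.

8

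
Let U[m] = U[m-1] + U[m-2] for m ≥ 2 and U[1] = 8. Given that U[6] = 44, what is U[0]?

-4

Let U[0] = x.
U[2] = 8 + x
U[3] = 16 + x
U[4] = 24 + 2x
U[5] = 40 + 3x
U[6] = 64 + 5x
So 64 + 5x = 44, giving x = -4.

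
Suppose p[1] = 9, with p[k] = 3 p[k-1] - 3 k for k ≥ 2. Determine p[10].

103353

p[2] = 3·9 - 6 = 21
p[3] = 3·21 - 9 = 54
p[4] = 3·54 - 12 = 150
p[5] = 3·150 - 15 = 435
p[6] = 3·435 - 18 = 1287
p[7] = 3·1287 - 21 = 3840
p[8] = 3·3840 - 24 = 11496
p[9] = 3·11496 - 27 = 34461
p[10] = 3·34461 - 30 = 103353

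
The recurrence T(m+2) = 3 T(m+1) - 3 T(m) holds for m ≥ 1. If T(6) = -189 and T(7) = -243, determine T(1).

Rearranging, T(m-2) = (T(m) - 3 T(m-1)) / -3.
T(5) = (-243 - 3*(-189)) / -3 = 324/-3 = -108
T(4) = (-189 - 3*(-108)) / -3 = 135/-3 = -45
T(3) = (-108 - 3*(-45)) / -3 = 27/-3 = -9
T(2) = (-45 - 3*(-9)) / -3 = -18/-3 = 6
T(1) = (-9 - 3*6) / -3 = -27/-3 = 9

9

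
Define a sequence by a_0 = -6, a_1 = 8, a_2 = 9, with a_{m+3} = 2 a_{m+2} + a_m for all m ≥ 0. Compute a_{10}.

a_3 = 2*9 + (-6) = 12
a_4 = 2*12 + 8 = 32
a_5 = 2*32 + 9 = 73
a_6 = 2*73 + 12 = 158
a_7 = 2*158 + 32 = 348
a_8 = 2*348 + 73 = 769
a_9 = 2*769 + 158 = 1696
a_{10} = 2*1696 + 348 = 3740

3740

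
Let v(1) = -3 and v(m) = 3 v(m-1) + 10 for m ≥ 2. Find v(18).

258280321

The fixed point is 10/(1 - 3) = -5, so v(m) + 5 = 3(v(m-1) + 5).
Hence v(m) = 2·3^{m-1} - 5.
v(18) = 2·3^{17} - 5 = 2·129140163 - 5 = 258280321.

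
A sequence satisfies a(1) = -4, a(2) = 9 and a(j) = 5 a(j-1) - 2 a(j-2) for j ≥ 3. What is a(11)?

10173353

a(3) = 5*9 - 2*(-4) = 53
a(4) = 5*53 - 2*9 = 247
a(5) = 5*247 - 2*53 = 1129
a(6) = 5*1129 - 2*247 = 5151
a(7) = 5*5151 - 2*1129 = 23497
a(8) = 5*23497 - 2*5151 = 107183
a(9) = 5*107183 - 2*23497 = 488921
a(10) = 5*488921 - 2*107183 = 2230239
a(11) = 5*2230239 - 2*488921 = 10173353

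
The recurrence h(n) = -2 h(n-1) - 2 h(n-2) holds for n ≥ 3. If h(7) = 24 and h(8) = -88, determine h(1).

Rearranging, h(n-2) = (h(n) + 2 h(n-1)) / -2.
h(6) = (-88 + 2*24) / -2 = -40/-2 = 20
h(5) = (24 + 2*20) / -2 = 64/-2 = -32
h(4) = (20 + 2*(-32)) / -2 = -44/-2 = 22
h(3) = (-32 + 2*22) / -2 = 12/-2 = -6
h(2) = (22 + 2*(-6)) / -2 = 10/-2 = -5
h(1) = (-6 + 2*(-5)) / -2 = -16/-2 = 8

8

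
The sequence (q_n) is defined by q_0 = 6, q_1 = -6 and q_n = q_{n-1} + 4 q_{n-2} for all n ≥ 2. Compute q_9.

q_2 = (-6) + 4*6 = 18
q_3 = 18 + 4*(-6) = -6
q_4 = (-6) + 4*18 = 66
q_5 = 66 + 4*(-6) = 42
q_6 = 42 + 4*66 = 306
q_7 = 306 + 4*42 = 474
q_8 = 474 + 4*306 = 1698
q_9 = 1698 + 4*474 = 3594

3594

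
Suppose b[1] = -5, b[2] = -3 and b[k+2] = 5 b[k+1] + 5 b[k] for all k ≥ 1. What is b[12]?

-299931250

b[3] = 5(-3) + 5(-5) = -40
b[4] = 5(-40) + 5(-3) = -215
b[5] = 5(-215) + 5(-40) = -1275
b[6] = 5(-1275) + 5(-215) = -7450
b[7] = 5(-7450) + 5(-1275) = -43625
b[8] = 5(-43625) + 5(-7450) = -255375
b[9] = 5(-255375) + 5(-43625) = -1495000
b[10] = 5(-1495000) + 5(-255375) = -8751875
b[11] = 5(-8751875) + 5(-1495000) = -51234375
b[12] = 5(-51234375) + 5(-8751875) = -299931250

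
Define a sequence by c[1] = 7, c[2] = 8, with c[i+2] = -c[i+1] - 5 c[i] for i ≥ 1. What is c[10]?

-12037

c[3] = -8 - 5*7 = -43
c[4] = -(-43) - 5*8 = 3
c[5] = -3 - 5*(-43) = 212
c[6] = -212 - 5*3 = -227
c[7] = -(-227) - 5*212 = -833
c[8] = -(-833) - 5*(-227) = 1968
c[9] = -1968 - 5*(-833) = 2197
c[10] = -2197 - 5*1968 = -12037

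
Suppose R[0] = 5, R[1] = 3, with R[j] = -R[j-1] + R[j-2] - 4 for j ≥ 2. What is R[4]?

R[2] = -3 + 5 - 4 = -2
R[3] = -(-2) + 3 - 4 = 1
R[4] = -1 + (-2) - 4 = -7

-7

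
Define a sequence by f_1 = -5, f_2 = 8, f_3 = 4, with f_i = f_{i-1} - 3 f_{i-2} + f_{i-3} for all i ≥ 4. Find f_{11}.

f_4 = 4 - 3·8 + (-5) = -25
f_5 = (-25) - 3·4 + 8 = -29
f_6 = (-29) - 3·(-25) + 4 = 50
f_7 = 50 - 3·(-29) + (-25) = 112
f_8 = 112 - 3·50 + (-29) = -67
f_9 = (-67) - 3·112 + 50 = -353
f_{10} = (-353) - 3·(-67) + 112 = -40
f_{11} = (-40) - 3·(-353) + (-67) = 952

952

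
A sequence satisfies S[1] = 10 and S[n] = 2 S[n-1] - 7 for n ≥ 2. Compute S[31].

The fixed point is -7/(1 - 2) = 7, so S[n] - 7 = 2(S[n-1] - 7).
Hence S[n] = 3·2^{n-1} + 7.
S[31] = 3·2^{30} + 7 = 3·1073741824 + 7 = 3221225479.

3221225479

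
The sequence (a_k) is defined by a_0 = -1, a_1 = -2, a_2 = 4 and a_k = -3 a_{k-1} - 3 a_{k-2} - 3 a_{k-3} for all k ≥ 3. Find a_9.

a_3 = -3(4) - 3(-2) - 3(-1) = -3
a_4 = -3(-3) - 3(4) - 3(-2) = 3
a_5 = -3(3) - 3(-3) - 3(4) = -12
a_6 = -3(-12) - 3(3) - 3(-3) = 36
a_7 = -3(36) - 3(-12) - 3(3) = -81
a_8 = -3(-81) - 3(36) - 3(-12) = 171
a_9 = -3(171) - 3(-81) - 3(36) = -378

-378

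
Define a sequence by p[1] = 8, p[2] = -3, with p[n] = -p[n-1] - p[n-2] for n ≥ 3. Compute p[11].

-3

p[3] = -(-3) - 8 = -5
p[4] = -(-5) - (-3) = 8
p[5] = -8 - (-5) = -3
p[6] = -(-3) - 8 = -5
p[7] = -(-5) - (-3) = 8
p[8] = -8 - (-5) = -3
p[9] = -(-3) - 8 = -5
p[10] = -(-5) - (-3) = 8
p[11] = -8 - (-5) = -3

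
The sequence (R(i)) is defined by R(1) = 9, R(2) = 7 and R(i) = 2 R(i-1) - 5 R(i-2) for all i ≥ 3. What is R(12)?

60863

R(3) = 2·7 - 5·9 = -31
R(4) = 2·(-31) - 5·7 = -97
R(5) = 2·(-97) - 5·(-31) = -39
R(6) = 2·(-39) - 5·(-97) = 407
R(7) = 2·407 - 5·(-39) = 1009
R(8) = 2·1009 - 5·407 = -17
R(9) = 2·(-17) - 5·1009 = -5079
R(10) = 2·(-5079) - 5·(-17) = -10073
R(11) = 2·(-10073) - 5·(-5079) = 5249
R(12) = 2·5249 - 5·(-10073) = 60863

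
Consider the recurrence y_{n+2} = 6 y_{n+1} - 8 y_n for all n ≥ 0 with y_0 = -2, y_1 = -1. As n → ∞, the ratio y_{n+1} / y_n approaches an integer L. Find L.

4

The characteristic equation is r^2 - 6r + 8 = 0, which factors as (r - 4)(r - 2) = 0.
So the roots are 4 and 2. Since |4| > |2| and the coefficient of 4^n is non-zero, the ratio tends to 4.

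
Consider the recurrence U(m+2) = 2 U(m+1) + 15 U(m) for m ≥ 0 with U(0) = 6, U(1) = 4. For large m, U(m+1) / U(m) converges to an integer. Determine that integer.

5

The characteristic equation is r^2 - 2r - 15 = 0, which factors as (r - 5)(r + 3) = 0.
So the roots are 5 and -3. Since |5| > |-3| and the coefficient of 5^m is non-zero, the ratio tends to 5.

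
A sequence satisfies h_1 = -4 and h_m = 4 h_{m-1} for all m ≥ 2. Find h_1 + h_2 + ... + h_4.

h_2 = 4*(-4) = -16
h_3 = 4*(-16) = -64
h_4 = 4*(-64) = -256
Sum = (-4) + (-16) + (-64) + (-256) = -340

-340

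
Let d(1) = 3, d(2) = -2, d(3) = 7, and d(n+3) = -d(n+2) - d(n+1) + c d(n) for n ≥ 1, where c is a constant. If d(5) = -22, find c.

d(4) = -5 + 3c
d(5) = -2 - 5c
So -2 - 5c = -22, giving c = 4.

4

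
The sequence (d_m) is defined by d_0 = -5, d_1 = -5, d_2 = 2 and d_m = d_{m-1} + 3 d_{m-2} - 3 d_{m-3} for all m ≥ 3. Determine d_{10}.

d_3 = 2 + 3(-5) - 3(-5) = 2
d_4 = 2 + 3(2) - 3(-5) = 23
d_5 = 23 + 3(2) - 3(2) = 23
d_6 = 23 + 3(23) - 3(2) = 86
d_7 = 86 + 3(23) - 3(23) = 86
d_8 = 86 + 3(86) - 3(23) = 275
d_9 = 275 + 3(86) - 3(86) = 275
d_{10} = 275 + 3(275) - 3(86) = 842

842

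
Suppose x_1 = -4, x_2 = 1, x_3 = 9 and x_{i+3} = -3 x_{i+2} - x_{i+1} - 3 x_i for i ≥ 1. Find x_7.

x_4 = -3*9 - 1 - 3*(-4) = -16
x_5 = -3*(-16) - 9 - 3*1 = 36
x_6 = -3*36 - (-16) - 3*9 = -119
x_7 = -3*(-119) - 36 - 3*(-16) = 369

369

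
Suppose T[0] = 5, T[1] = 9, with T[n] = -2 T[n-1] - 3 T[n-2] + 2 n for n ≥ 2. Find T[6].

235

T[2] = -2*9 - 3*5 + 4 = -29
T[3] = -2*(-29) - 3*9 + 6 = 37
T[4] = -2*37 - 3*(-29) + 8 = 21
T[5] = -2*21 - 3*37 + 10 = -143
T[6] = -2*(-143) - 3*21 + 12 = 235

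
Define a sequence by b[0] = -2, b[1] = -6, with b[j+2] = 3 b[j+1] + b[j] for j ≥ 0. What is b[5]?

-720

b[2] = 3·(-6) + (-2) = -20
b[3] = 3·(-20) + (-6) = -66
b[4] = 3·(-66) + (-20) = -218
b[5] = 3·(-218) + (-66) = -720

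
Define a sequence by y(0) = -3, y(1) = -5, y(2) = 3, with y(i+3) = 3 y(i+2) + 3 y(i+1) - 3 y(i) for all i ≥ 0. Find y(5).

y(3) = 3(3) + 3(-5) - 3(-3) = 3
y(4) = 3(3) + 3(3) - 3(-5) = 33
y(5) = 3(33) + 3(3) - 3(3) = 99

99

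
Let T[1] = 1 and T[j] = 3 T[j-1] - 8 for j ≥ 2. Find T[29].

-68630377364879

The fixed point is -8/(1 - 3) = 4, so T[j] - 4 = 3(T[j-1] - 4).
Hence T[j] = -3·3^{j-1} + 4.
T[29] = -3·3^{28} + 4 = -3·22876792454961 + 4 = -68630377364879.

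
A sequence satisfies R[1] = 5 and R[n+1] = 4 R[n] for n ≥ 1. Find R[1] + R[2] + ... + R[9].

436905

R[2] = 4*5 = 20
R[3] = 4*20 = 80
R[4] = 4*80 = 320
R[5] = 4*320 = 1280
R[6] = 4*1280 = 5120
R[7] = 4*5120 = 20480
R[8] = 4*20480 = 81920
R[9] = 4*81920 = 327680
Sum = 5 + 20 + 80 + 320 + 1280 + 5120 + 20480 + 81920 + 327680 = 436905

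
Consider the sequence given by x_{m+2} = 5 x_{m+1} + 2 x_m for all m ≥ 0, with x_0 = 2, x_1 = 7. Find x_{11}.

145039449

x_2 = 5*7 + 2*2 = 39
x_3 = 5*39 + 2*7 = 209
x_4 = 5*209 + 2*39 = 1123
x_5 = 5*1123 + 2*209 = 6033
x_6 = 5*6033 + 2*1123 = 32411
x_7 = 5*32411 + 2*6033 = 174121
x_8 = 5*174121 + 2*32411 = 935427
x_9 = 5*935427 + 2*174121 = 5025377
x_{10} = 5*5025377 + 2*935427 = 26997739
x_{11} = 5*26997739 + 2*5025377 = 145039449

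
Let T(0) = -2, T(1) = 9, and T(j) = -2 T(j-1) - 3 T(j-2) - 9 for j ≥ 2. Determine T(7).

T(2) = -2*9 - 3*(-2) - 9 = -21
T(3) = -2*(-21) - 3*9 - 9 = 6
T(4) = -2*6 - 3*(-21) - 9 = 42
T(5) = -2*42 - 3*6 - 9 = -111
T(6) = -2*(-111) - 3*42 - 9 = 87
T(7) = -2*87 - 3*(-111) - 9 = 150

150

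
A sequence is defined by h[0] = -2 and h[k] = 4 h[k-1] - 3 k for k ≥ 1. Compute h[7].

h[1] = 4·(-2) - 3 = -11
h[2] = 4·(-11) - 6 = -50
h[3] = 4·(-50) - 9 = -209
h[4] = 4·(-209) - 12 = -848
h[5] = 4·(-848) - 15 = -3407
h[6] = 4·(-3407) - 18 = -13646
h[7] = 4·(-13646) - 21 = -54605

-54605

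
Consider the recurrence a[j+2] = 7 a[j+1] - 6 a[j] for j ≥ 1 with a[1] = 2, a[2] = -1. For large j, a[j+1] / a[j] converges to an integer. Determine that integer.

The characteristic equation is r^2 - 7r + 6 = 0, which factors as (r - 6)(r - 1) = 0.
So the roots are 6 and 1. Since |6| > |1| and the coefficient of 6^j is non-zero, the ratio tends to 6.

6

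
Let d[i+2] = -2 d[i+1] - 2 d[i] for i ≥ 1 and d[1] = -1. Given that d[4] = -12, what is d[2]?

Let d[2] = z.
d[3] = 2 - 2z
d[4] = -4 + 2z
So -4 + 2z = -12, giving z = -4.

-4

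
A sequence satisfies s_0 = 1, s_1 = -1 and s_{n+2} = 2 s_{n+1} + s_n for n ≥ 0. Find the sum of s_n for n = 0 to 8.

s_2 = 2(-1) + 1 = -1
s_3 = 2(-1) + (-1) = -3
s_4 = 2(-3) + (-1) = -7
s_5 = 2(-7) + (-3) = -17
s_6 = 2(-17) + (-7) = -41
s_7 = 2(-41) + (-17) = -99
s_8 = 2(-99) + (-41) = -239
Sum = 1 + (-1) + (-1) + (-3) + (-7) + (-17) + (-41) + (-99) + (-239) = -407

-407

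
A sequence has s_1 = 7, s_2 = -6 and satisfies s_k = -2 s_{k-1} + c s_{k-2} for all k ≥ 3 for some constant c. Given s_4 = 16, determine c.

-2

s_3 = 12 + 7c
s_4 = -24 - 20c
So -24 - 20c = 16, giving c = -2.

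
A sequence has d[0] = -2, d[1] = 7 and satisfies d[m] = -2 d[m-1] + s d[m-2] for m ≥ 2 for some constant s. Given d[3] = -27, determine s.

d[2] = -14 - 2s
d[3] = 28 + 11s
So 28 + 11s = -27, giving s = -5.

-5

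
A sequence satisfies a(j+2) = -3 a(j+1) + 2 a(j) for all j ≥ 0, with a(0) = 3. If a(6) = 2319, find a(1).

-3

Let a(1) = x.
a(2) = 6 - 3x
a(3) = -18 + 11x
a(4) = 66 - 39x
a(5) = -234 + 139x
a(6) = 834 - 495x
So 834 - 495x = 2319, giving x = -3.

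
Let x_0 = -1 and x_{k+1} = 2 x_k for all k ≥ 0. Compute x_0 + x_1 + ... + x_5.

-63

x_1 = 2(-1) = -2
x_2 = 2(-2) = -4
x_3 = 2(-4) = -8
x_4 = 2(-8) = -16
x_5 = 2(-16) = -32
Sum = (-1) + (-2) + (-4) + (-8) + (-16) + (-32) = -63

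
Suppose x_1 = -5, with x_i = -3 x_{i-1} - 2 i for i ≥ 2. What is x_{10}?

81187

x_2 = -3·(-5) - 4 = 11
x_3 = -3·11 - 6 = -39
x_4 = -3·(-39) - 8 = 109
x_5 = -3·109 - 10 = -337
x_6 = -3·(-337) - 12 = 999
x_7 = -3·999 - 14 = -3011
x_8 = -3·(-3011) - 16 = 9017
x_9 = -3·9017 - 18 = -27069
x_{10} = -3·(-27069) - 20 = 81187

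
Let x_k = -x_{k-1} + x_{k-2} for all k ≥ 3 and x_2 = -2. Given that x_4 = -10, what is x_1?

6

Let x_1 = w.
x_3 = 2 + w
x_4 = -4 - w
So -4 - w = -10, giving w = 6.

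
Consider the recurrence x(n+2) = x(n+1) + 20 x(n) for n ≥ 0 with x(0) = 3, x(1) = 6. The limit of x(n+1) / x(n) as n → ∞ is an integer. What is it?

The characteristic equation is r^2 - r - 20 = 0, which factors as (r - 5)(r + 4) = 0.
So the roots are 5 and -4. Since |5| > |-4| and the coefficient of 5^n is non-zero, the ratio tends to 5.

5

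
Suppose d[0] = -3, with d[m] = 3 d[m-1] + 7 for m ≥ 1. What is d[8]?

d[1] = 3(-3) + 7 = -2
d[2] = 3(-2) + 7 = 1
d[3] = 3(1) + 7 = 10
d[4] = 3(10) + 7 = 37
d[5] = 3(37) + 7 = 118
d[6] = 3(118) + 7 = 361
d[7] = 3(361) + 7 = 1090
d[8] = 3(1090) + 7 = 3277

3277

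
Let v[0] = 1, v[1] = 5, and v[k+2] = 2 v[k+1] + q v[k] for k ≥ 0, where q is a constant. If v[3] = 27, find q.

1

v[2] = 10 + q
v[3] = 20 + 7q
So 20 + 7q = 27, giving q = 1.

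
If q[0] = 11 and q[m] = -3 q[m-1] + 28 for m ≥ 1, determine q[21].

-41841412805

The fixed point is 28/(1 + 3) = 7, so q[m] - 7 = -3(q[m-1] - 7).
Hence q[m] = 4·(-3)^m + 7.
q[21] = 4·(-3)^{21} + 7 = 4·-10460353203 + 7 = -41841412805.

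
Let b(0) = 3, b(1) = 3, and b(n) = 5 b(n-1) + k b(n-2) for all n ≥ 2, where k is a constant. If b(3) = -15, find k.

b(2) = 15 + 3k
b(3) = 75 + 18k
So 75 + 18k = -15, giving k = -5.

-5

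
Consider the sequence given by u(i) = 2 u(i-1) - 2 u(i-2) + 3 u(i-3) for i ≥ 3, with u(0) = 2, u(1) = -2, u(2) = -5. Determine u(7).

-18

u(3) = 2(-5) - 2(-2) + 3(2) = 0
u(4) = 2(0) - 2(-5) + 3(-2) = 4
u(5) = 2(4) - 2(0) + 3(-5) = -7
u(6) = 2(-7) - 2(4) + 3(0) = -22
u(7) = 2(-22) - 2(-7) + 3(4) = -18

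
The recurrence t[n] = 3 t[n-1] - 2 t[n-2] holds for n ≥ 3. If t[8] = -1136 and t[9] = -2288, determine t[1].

Rearranging, t[n-2] = (t[n] - 3 t[n-1]) / -2.
t[7] = (-2288 - 3(-1136)) / -2 = 1120/-2 = -560
t[6] = (-1136 - 3(-560)) / -2 = 544/-2 = -272
t[5] = (-560 - 3(-272)) / -2 = 256/-2 = -128
t[4] = (-272 - 3(-128)) / -2 = 112/-2 = -56
t[3] = (-128 - 3(-56)) / -2 = 40/-2 = -20
t[2] = (-56 - 3(-20)) / -2 = 4/-2 = -2
t[1] = (-20 - 3(-2)) / -2 = -14/-2 = 7

7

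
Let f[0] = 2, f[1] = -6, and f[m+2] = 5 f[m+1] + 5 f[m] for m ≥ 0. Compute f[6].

-25750

f[2] = 5(-6) + 5(2) = -20
f[3] = 5(-20) + 5(-6) = -130
f[4] = 5(-130) + 5(-20) = -750
f[5] = 5(-750) + 5(-130) = -4400
f[6] = 5(-4400) + 5(-750) = -25750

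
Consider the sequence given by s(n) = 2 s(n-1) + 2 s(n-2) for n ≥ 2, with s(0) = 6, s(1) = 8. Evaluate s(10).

s(2) = 2·8 + 2·6 = 28
s(3) = 2·28 + 2·8 = 72
s(4) = 2·72 + 2·28 = 200
s(5) = 2·200 + 2·72 = 544
s(6) = 2·544 + 2·200 = 1488
s(7) = 2·1488 + 2·544 = 4064
s(8) = 2·4064 + 2·1488 = 11104
s(9) = 2·11104 + 2·4064 = 30336
s(10) = 2·30336 + 2·11104 = 82880

82880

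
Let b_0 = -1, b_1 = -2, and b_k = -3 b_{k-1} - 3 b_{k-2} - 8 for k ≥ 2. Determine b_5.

b_2 = -3(-2) - 3(-1) - 8 = 1
b_3 = -3(1) - 3(-2) - 8 = -5
b_4 = -3(-5) - 3(1) - 8 = 4
b_5 = -3(4) - 3(-5) - 8 = -5

-5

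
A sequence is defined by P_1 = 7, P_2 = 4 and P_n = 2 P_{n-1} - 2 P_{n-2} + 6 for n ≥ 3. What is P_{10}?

P_3 = 2·4 - 2·7 + 6 = 0
P_4 = 2·0 - 2·4 + 6 = -2
P_5 = 2·(-2) - 2·0 + 6 = 2
P_6 = 2·2 - 2·(-2) + 6 = 14
P_7 = 2·14 - 2·2 + 6 = 30
P_8 = 2·30 - 2·14 + 6 = 38
P_9 = 2·38 - 2·30 + 6 = 22
P_{10} = 2·22 - 2·38 + 6 = -26

-26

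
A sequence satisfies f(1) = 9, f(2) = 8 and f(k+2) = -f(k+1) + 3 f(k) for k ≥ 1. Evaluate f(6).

-37

f(3) = -8 + 3·9 = 19
f(4) = -19 + 3·8 = 5
f(5) = -5 + 3·19 = 52
f(6) = -52 + 3·5 = -37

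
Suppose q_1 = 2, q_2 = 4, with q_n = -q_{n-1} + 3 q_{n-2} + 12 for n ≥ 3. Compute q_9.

590

q_3 = -4 + 3·2 + 12 = 14
q_4 = -14 + 3·4 + 12 = 10
q_5 = -10 + 3·14 + 12 = 44
q_6 = -44 + 3·10 + 12 = -2
q_7 = -(-2) + 3·44 + 12 = 146
q_8 = -146 + 3·(-2) + 12 = -140
q_9 = -(-140) + 3·146 + 12 = 590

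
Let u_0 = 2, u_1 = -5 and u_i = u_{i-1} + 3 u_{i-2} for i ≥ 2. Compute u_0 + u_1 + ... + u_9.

-2152

u_2 = (-5) + 3*2 = 1
u_3 = 1 + 3*(-5) = -14
u_4 = (-14) + 3*1 = -11
u_5 = (-11) + 3*(-14) = -53
u_6 = (-53) + 3*(-11) = -86
u_7 = (-86) + 3*(-53) = -245
u_8 = (-245) + 3*(-86) = -503
u_9 = (-503) + 3*(-245) = -1238
Sum = 2 + (-5) + 1 + (-14) + (-11) + (-53) + (-86) + (-245) + (-503) + (-1238) = -2152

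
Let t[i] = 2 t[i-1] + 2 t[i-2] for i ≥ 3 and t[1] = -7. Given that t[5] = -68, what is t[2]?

Let t[2] = x.
t[3] = -14 + 2x
t[4] = -28 + 6x
t[5] = -84 + 16x
So -84 + 16x = -68, giving x = 1.

1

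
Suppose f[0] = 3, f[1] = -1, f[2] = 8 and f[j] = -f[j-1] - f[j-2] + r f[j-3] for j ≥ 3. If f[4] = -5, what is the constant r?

f[3] = -7 + 3r
f[4] = -1 - 4r
So -1 - 4r = -5, giving r = 1.

1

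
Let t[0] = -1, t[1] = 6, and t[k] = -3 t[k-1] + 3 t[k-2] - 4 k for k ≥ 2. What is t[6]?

t[2] = -3(6) + 3(-1) - 8 = -29
t[3] = -3(-29) + 3(6) - 12 = 93
t[4] = -3(93) + 3(-29) - 16 = -382
t[5] = -3(-382) + 3(93) - 20 = 1405
t[6] = -3(1405) + 3(-382) - 24 = -5385

-5385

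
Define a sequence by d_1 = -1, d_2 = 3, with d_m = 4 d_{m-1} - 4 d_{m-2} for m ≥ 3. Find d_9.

d_3 = 4(3) - 4(-1) = 16
d_4 = 4(16) - 4(3) = 52
d_5 = 4(52) - 4(16) = 144
d_6 = 4(144) - 4(52) = 368
d_7 = 4(368) - 4(144) = 896
d_8 = 4(896) - 4(368) = 2112
d_9 = 4(2112) - 4(896) = 4864

4864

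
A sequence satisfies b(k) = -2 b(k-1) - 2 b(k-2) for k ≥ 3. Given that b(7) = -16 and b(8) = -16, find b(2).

-6

Rearranging, b(k-2) = (b(k) + 2 b(k-1)) / -2.
b(6) = (-16 + 2·(-16)) / -2 = -48/-2 = 24
b(5) = (-16 + 2·24) / -2 = 32/-2 = -16
b(4) = (24 + 2·(-16)) / -2 = -8/-2 = 4
b(3) = (-16 + 2·4) / -2 = -8/-2 = 4
b(2) = (4 + 2·4) / -2 = 12/-2 = -6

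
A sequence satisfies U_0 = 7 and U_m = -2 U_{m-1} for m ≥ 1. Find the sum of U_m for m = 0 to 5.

-147

U_1 = -2(7) = -14
U_2 = -2(-14) = 28
U_3 = -2(28) = -56
U_4 = -2(-56) = 112
U_5 = -2(112) = -224
Sum = 7 + (-14) + 28 + (-56) + 112 + (-224) = -147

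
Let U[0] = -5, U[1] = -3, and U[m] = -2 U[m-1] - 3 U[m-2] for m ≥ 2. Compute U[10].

U[2] = -2·(-3) - 3·(-5) = 21
U[3] = -2·21 - 3·(-3) = -33
U[4] = -2·(-33) - 3·21 = 3
U[5] = -2·3 - 3·(-33) = 93
U[6] = -2·93 - 3·3 = -195
U[7] = -2·(-195) - 3·93 = 111
U[8] = -2·111 - 3·(-195) = 363
U[9] = -2·363 - 3·111 = -1059
U[10] = -2·(-1059) - 3·363 = 1029

1029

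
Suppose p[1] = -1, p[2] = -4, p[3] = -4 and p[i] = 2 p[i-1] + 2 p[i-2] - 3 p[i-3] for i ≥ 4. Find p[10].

p[4] = 2*(-4) + 2*(-4) - 3*(-1) = -13
p[5] = 2*(-13) + 2*(-4) - 3*(-4) = -22
p[6] = 2*(-22) + 2*(-13) - 3*(-4) = -58
p[7] = 2*(-58) + 2*(-22) - 3*(-13) = -121
p[8] = 2*(-121) + 2*(-58) - 3*(-22) = -292
p[9] = 2*(-292) + 2*(-121) - 3*(-58) = -652
p[10] = 2*(-652) + 2*(-292) - 3*(-121) = -1525

-1525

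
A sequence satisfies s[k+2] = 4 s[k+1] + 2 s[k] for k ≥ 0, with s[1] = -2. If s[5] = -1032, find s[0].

-2

Let s[0] = x.
s[2] = -8 + 2x
s[3] = -36 + 8x
s[4] = -160 + 36x
s[5] = -712 + 160x
So -712 + 160x = -1032, giving x = -2.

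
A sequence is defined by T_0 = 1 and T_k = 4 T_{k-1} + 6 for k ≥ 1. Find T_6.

12286

T_1 = 4*1 + 6 = 10
T_2 = 4*10 + 6 = 46
T_3 = 4*46 + 6 = 190
T_4 = 4*190 + 6 = 766
T_5 = 4*766 + 6 = 3070
T_6 = 4*3070 + 6 = 12286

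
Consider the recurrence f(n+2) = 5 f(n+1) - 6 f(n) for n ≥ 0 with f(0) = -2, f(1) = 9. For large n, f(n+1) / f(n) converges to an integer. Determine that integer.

The characteristic equation is r^2 - 5r + 6 = 0, which factors as (r - 3)(r - 2) = 0.
So the roots are 3 and 2. Since |3| > |2| and the coefficient of 3^n is non-zero, the ratio tends to 3.

3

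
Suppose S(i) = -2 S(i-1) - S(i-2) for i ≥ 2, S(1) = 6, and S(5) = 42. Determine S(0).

3

Let S(0) = w.
S(2) = -12 - w
S(3) = 18 + 2w
S(4) = -24 - 3w
S(5) = 30 + 4w
So 30 + 4w = 42, giving w = 3.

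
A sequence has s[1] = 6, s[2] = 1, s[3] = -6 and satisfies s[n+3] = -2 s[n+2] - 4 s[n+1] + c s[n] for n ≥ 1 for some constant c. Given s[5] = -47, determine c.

5

s[4] = 8 + 6c
s[5] = 8 - 11c
So 8 - 11c = -47, giving c = 5.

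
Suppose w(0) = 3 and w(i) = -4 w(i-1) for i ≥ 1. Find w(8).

w(1) = -4(3) = -12
w(2) = -4(-12) = 48
w(3) = -4(48) = -192
w(4) = -4(-192) = 768
w(5) = -4(768) = -3072
w(6) = -4(-3072) = 12288
w(7) = -4(12288) = -49152
w(8) = -4(-49152) = 196608

196608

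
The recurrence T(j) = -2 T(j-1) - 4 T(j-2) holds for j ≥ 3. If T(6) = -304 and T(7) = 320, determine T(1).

Rearranging, T(j-2) = (T(j) + 2 T(j-1)) / -4.
T(5) = (320 + 2(-304)) / -4 = -288/-4 = 72
T(4) = (-304 + 2(72)) / -4 = -160/-4 = 40
T(3) = (72 + 2(40)) / -4 = 152/-4 = -38
T(2) = (40 + 2(-38)) / -4 = -36/-4 = 9
T(1) = (-38 + 2(9)) / -4 = -20/-4 = 5

5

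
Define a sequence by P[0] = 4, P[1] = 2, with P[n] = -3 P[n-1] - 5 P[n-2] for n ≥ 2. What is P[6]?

724

P[2] = -3·2 - 5·4 = -26
P[3] = -3·(-26) - 5·2 = 68
P[4] = -3·68 - 5·(-26) = -74
P[5] = -3·(-74) - 5·68 = -118
P[6] = -3·(-118) - 5·(-74) = 724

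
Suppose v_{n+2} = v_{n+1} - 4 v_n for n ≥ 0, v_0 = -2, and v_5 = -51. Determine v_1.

1

Let v_1 = x.
v_2 = 8 + x
v_3 = 8 - 3x
v_4 = -24 - 7x
v_5 = -56 + 5x
So -56 + 5x = -51, giving x = 1.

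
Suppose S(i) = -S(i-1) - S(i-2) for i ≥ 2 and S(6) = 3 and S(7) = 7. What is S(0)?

Rearranging, S(i-2) = -(S(i) + S(i-1)).
S(5) = -(7 + 3) = -10
S(4) = -(3 + (-10)) = 7
S(3) = -(-10 + 7) = 3
S(2) = -(7 + 3) = -10
S(1) = -(3 + (-10)) = 7
S(0) = -(-10 + 7) = 3

3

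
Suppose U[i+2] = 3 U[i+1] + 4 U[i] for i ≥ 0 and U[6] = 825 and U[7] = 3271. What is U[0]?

6

Rearranging, U[i-2] = (U[i] - 3 U[i-1]) / 4.
U[5] = (3271 - 3·825) / 4 = 796/4 = 199
U[4] = (825 - 3·199) / 4 = 228/4 = 57
U[3] = (199 - 3·57) / 4 = 28/4 = 7
U[2] = (57 - 3·7) / 4 = 36/4 = 9
U[1] = (7 - 3·9) / 4 = -20/4 = -5
U[0] = (9 - 3·(-5)) / 4 = 24/4 = 6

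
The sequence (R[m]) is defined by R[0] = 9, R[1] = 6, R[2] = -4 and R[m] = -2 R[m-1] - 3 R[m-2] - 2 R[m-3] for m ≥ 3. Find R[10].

R[3] = -2*(-4) - 3*6 - 2*9 = -28
R[4] = -2*(-28) - 3*(-4) - 2*6 = 56
R[5] = -2*56 - 3*(-28) - 2*(-4) = -20
R[6] = -2*(-20) - 3*56 - 2*(-28) = -72
R[7] = -2*(-72) - 3*(-20) - 2*56 = 92
R[8] = -2*92 - 3*(-72) - 2*(-20) = 72
R[9] = -2*72 - 3*92 - 2*(-72) = -276
R[10] = -2*(-276) - 3*72 - 2*92 = 152

152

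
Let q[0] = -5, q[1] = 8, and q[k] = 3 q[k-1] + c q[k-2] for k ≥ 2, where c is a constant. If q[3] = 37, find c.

q[2] = 24 - 5c
q[3] = 72 - 7c
So 72 - 7c = 37, giving c = 5.

5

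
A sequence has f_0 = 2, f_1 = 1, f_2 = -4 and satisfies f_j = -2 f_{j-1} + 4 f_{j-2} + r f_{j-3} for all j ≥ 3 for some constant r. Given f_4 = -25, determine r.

-5

f_3 = 12 + 2r
f_4 = -40 - 3r
So -40 - 3r = -25, giving r = -5.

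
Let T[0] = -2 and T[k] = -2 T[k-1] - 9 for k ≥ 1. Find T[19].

The fixed point is -9/(1 + 2) = -3, so T[k] + 3 = -2(T[k-1] + 3).
Hence T[k] = 1·(-2)^k - 3.
T[19] = 1·(-2)^{19} - 3 = 1·-524288 - 3 = -524291.

-524291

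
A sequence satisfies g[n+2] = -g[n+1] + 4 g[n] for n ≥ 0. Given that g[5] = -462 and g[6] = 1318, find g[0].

8

Rearranging, g[n-2] = (g[n] + g[n-1]) / 4.
g[4] = (1318 + (-462)) / 4 = 856/4 = 214
g[3] = (-462 + 214) / 4 = -248/4 = -62
g[2] = (214 + (-62)) / 4 = 152/4 = 38
g[1] = (-62 + 38) / 4 = -24/4 = -6
g[0] = (38 + (-6)) / 4 = 32/4 = 8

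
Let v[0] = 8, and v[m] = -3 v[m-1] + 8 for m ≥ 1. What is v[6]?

v[1] = -3(8) + 8 = -16
v[2] = -3(-16) + 8 = 56
v[3] = -3(56) + 8 = -160
v[4] = -3(-160) + 8 = 488
v[5] = -3(488) + 8 = -1456
v[6] = -3(-1456) + 8 = 4376

4376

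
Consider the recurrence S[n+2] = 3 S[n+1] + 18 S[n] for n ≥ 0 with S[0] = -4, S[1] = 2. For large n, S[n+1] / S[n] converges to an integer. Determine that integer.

6

The characteristic equation is r^2 - 3r - 18 = 0, which factors as (r - 6)(r + 3) = 0.
So the roots are 6 and -3. Since |6| > |-3| and the coefficient of 6^n is non-zero, the ratio tends to 6.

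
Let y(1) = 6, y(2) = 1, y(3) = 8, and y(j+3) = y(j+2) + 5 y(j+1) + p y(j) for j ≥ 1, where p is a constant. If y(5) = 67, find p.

2

y(4) = 13 + 6p
y(5) = 53 + 7p
So 53 + 7p = 67, giving p = 2.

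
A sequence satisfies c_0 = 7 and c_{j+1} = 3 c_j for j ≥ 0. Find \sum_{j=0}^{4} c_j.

847

c_1 = 3·7 = 21
c_2 = 3·21 = 63
c_3 = 3·63 = 189
c_4 = 3·189 = 567
Sum = 7 + 21 + 63 + 189 + 567 = 847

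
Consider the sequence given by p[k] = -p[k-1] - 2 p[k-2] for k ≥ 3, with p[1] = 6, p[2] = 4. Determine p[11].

p[3] = -4 - 2*6 = -16
p[4] = -(-16) - 2*4 = 8
p[5] = -8 - 2*(-16) = 24
p[6] = -24 - 2*8 = -40
p[7] = -(-40) - 2*24 = -8
p[8] = -(-8) - 2*(-40) = 88
p[9] = -88 - 2*(-8) = -72
p[10] = -(-72) - 2*88 = -104
p[11] = -(-104) - 2*(-72) = 248

248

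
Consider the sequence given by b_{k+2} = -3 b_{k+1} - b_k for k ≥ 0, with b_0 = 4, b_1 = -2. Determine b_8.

b_2 = -3(-2) - 4 = 2
b_3 = -3(2) - (-2) = -4
b_4 = -3(-4) - 2 = 10
b_5 = -3(10) - (-4) = -26
b_6 = -3(-26) - 10 = 68
b_7 = -3(68) - (-26) = -178
b_8 = -3(-178) - 68 = 466

466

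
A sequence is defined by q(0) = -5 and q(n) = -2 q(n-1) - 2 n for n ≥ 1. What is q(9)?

q(1) = -2·(-5) - 2 = 8
q(2) = -2·8 - 4 = -20
q(3) = -2·(-20) - 6 = 34
q(4) = -2·34 - 8 = -76
q(5) = -2·(-76) - 10 = 142
q(6) = -2·142 - 12 = -296
q(7) = -2·(-296) - 14 = 578
q(8) = -2·578 - 16 = -1172
q(9) = -2·(-1172) - 18 = 2326

2326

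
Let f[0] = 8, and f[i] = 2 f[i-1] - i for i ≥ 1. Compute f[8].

f[1] = 2·8 - 1 = 15
f[2] = 2·15 - 2 = 28
f[3] = 2·28 - 3 = 53
f[4] = 2·53 - 4 = 102
f[5] = 2·102 - 5 = 199
f[6] = 2·199 - 6 = 392
f[7] = 2·392 - 7 = 777
f[8] = 2·777 - 8 = 1546

1546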